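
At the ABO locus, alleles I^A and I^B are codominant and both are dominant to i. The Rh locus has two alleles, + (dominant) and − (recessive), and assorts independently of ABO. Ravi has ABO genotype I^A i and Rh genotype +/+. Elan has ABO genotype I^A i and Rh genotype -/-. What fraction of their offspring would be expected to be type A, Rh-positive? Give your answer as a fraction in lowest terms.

3/4

ABO cross I^A i × I^A i → offspring phenotypes: 1/4 O, 3/4 A.
Rh cross +/+ × -/- → 1 Rh+.
Independent loci: P(type A, Rh-positive) = 3/4 × 1 = 3/4.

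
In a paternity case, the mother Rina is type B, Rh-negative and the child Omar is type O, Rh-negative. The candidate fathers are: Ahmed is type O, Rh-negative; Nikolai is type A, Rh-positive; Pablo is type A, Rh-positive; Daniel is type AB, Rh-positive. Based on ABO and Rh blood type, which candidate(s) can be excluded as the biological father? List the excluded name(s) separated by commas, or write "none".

A candidate is excluded only if no genotype consistent with his phenotype could produce a type O, Rh-negative child with a type B, Rh-negative mother.
Daniel (type AB, Rh+): no genotype consistent with that phenotype can produce a type-O Rh- child with a type-B mother.

Daniel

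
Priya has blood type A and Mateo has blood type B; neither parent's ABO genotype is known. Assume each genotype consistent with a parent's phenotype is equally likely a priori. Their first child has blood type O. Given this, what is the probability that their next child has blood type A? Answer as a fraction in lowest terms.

1/4

Possible genotypes: Priya ∈ {AA, AO}; Mateo ∈ {BB, BO}.
Weight each parental genotype pair by prior × P(type-O child):
  AO × BO: posterior weight 1; P(next child type A) = 1/4.
Weighted sum = 1/4.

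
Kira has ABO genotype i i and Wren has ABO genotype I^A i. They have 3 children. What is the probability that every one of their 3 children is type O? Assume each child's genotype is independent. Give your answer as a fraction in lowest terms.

ABO cross i i × I^A i → 1/2 O, 1/2 A.
So P(type O) = 1/2 per child.
All 3 independent: (1/2)^3 = 1/8.

1/8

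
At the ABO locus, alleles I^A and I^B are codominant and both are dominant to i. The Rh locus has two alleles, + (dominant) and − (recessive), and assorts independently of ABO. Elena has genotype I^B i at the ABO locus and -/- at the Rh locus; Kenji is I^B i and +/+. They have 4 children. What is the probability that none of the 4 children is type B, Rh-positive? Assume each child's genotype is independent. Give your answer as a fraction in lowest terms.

ABO cross I^B i × I^B i → 1/4 O, 3/4 B.
Rh cross -/- × +/+ → 1 Rh+; so P(type B, Rh-positive) = 3/4 × 1 = 3/4 per child.
P(not type B, Rh-positive) = 1/4 for one child; (1/4)^4 = 1/256.

1/256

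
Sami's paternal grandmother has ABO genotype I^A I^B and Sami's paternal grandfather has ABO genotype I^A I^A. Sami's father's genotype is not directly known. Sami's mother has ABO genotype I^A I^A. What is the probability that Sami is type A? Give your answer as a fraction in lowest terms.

Sami's father's ABO genotype from I^A I^B × I^A I^A: 1/2 I^A I^A, 1/2 I^A I^B.
Crossing each possibility with the mother I^A I^A and summing P(type A): 1/2·1 + 1/2·1/2 = 3/4.

3/4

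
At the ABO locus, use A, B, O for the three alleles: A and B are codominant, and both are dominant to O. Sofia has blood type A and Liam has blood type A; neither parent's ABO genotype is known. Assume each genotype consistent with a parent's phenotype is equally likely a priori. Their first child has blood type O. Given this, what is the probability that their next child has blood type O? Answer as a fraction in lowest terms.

Possible genotypes: Sofia ∈ {AA, AO}; Liam ∈ {AA, AO}.
Weight each parental genotype pair by prior × P(type-O child):
  AO × AO: posterior weight 1; P(next child type O) = 1/4.
Weighted sum = 1/4.

1/4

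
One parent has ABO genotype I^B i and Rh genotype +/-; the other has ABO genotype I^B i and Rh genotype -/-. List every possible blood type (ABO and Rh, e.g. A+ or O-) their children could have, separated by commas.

Gametes from I^B i × I^B i give offspring ABO genotypes I^B I^B, I^B i, i i, i.e. phenotypes O, B.
Rh cross +/- × -/- → phenotypes Rh+, Rh-.
Combining independently: O+, O-, B+, B-.

O+, O-, B+, B-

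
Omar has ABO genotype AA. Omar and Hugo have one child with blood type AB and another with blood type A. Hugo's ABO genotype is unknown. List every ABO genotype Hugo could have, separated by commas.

AB, BO

For each candidate genotype of Hugo, check whether crossing it with AA can produce every observed child phenotype.
  AA → possible child types {A} ✗
  AB → possible child types {A, AB} ✓
  AO → possible child types {A} ✗
  BB → possible child types {AB} ✗
  BO → possible child types {A, AB} ✓
  OO → possible child types {A} ✗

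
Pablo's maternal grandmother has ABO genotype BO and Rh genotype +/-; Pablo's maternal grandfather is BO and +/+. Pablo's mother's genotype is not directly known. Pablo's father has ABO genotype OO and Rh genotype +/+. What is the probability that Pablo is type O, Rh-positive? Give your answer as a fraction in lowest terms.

1/2

Pablo's mother's ABO genotype from BO × BO: 1/4 BB, 1/2 BO, 1/4 OO.
Crossing each possibility with the father OO and summing P(type O): 1/4·0 + 1/2·1/2 + 1/4·1 = 1/2.
Similarly for Rh via the mother's Rh distribution: P(Rh+) = 1.
Independent loci: 1/2 × 1 = 1/2.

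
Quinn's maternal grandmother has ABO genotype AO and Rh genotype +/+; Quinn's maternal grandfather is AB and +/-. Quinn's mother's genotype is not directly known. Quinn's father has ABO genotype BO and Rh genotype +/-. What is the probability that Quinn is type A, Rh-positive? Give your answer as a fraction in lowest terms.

7/32

Quinn's mother's ABO genotype from AO × AB: 1/4 AA, 1/4 AB, 1/4 AO, 1/4 BO.
Crossing each possibility with the father BO and summing P(type A): 1/4·1/2 + 1/4·1/4 + 1/4·1/4 + 1/4·0 = 1/4.
Similarly for Rh via the mother's Rh distribution: P(Rh+) = 7/8.
Independent loci: 1/4 × 7/8 = 7/32.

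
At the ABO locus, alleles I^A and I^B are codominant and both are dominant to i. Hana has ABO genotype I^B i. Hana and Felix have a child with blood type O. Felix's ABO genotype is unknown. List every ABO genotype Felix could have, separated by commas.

I^A i, I^B i, i i

For each candidate genotype of Felix, check whether crossing it with I^B i can produce every observed child phenotype.
  I^A I^A → possible child types {A, AB} ✗
  I^A I^B → possible child types {A, B, AB} ✗
  I^A i → possible child types {O, A, B, AB} ✓
  I^B I^B → possible child types {B} ✗
  I^B i → possible child types {O, B} ✓
  i i → possible child types {O, B} ✓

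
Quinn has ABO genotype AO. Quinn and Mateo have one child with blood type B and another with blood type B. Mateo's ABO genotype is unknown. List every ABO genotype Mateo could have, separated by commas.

AB, BB, BO

For each candidate genotype of Mateo, check whether crossing it with AO can produce every observed child phenotype.
  AA → possible child types {A} ✗
  AB → possible child types {A, B, AB} ✓
  AO → possible child types {O, A} ✗
  BB → possible child types {B, AB} ✓
  BO → possible child types {O, A, B, AB} ✓
  OO → possible child types {O, A} ✗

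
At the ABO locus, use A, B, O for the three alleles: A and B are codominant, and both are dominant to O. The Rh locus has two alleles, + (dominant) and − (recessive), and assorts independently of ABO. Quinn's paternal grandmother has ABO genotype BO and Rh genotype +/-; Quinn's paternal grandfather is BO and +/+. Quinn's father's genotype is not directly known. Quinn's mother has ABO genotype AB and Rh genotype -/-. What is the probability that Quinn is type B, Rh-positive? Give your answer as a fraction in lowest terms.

Quinn's father's ABO genotype from BO × BO: 1/4 BB, 1/2 BO, 1/4 OO.
Crossing each possibility with the mother AB and summing P(type B): 1/4·1/2 + 1/2·1/2 + 1/4·1/2 = 1/2.
Similarly for Rh via the father's Rh distribution: P(Rh+) = 3/4.
Independent loci: 1/2 × 3/4 = 3/8.

3/8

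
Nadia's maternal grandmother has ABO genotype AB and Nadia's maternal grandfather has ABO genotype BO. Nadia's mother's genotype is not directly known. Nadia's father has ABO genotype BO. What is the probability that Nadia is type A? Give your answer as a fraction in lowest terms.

Nadia's mother's ABO genotype from AB × BO: 1/4 AB, 1/4 AO, 1/4 BB, 1/4 BO.
Crossing each possibility with the father BO and summing P(type A): 1/4·1/4 + 1/4·1/4 + 1/4·0 + 1/4·0 = 1/8.

1/8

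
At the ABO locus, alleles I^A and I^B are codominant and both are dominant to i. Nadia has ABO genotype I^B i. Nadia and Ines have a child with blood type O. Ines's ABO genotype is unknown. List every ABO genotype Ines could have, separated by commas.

I^A i, I^B i, i i

For each candidate genotype of Ines, check whether crossing it with I^B i can produce every observed child phenotype.
  I^A I^A → possible child types {A, AB} ✗
  I^A I^B → possible child types {A, B, AB} ✗
  I^A i → possible child types {O, A, B, AB} ✓
  I^B I^B → possible child types {B} ✗
  I^B i → possible child types {O, B} ✓
  i i → possible child types {O, B} ✓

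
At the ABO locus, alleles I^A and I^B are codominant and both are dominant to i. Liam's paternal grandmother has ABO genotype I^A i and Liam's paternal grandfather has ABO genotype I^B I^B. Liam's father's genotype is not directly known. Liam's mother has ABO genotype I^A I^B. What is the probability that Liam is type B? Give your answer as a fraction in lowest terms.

3/8

Liam's father's ABO genotype from I^A i × I^B I^B: 1/2 I^A I^B, 1/2 I^B i.
Crossing each possibility with the mother I^A I^B and summing P(type B): 1/2·1/4 + 1/2·1/2 = 3/8.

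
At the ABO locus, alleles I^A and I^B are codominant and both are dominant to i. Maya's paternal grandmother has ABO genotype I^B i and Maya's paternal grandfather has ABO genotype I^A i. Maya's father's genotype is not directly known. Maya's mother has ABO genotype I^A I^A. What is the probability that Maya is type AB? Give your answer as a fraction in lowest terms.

Maya's father's ABO genotype from I^B i × I^A i: 1/4 I^A I^B, 1/4 I^A i, 1/4 I^B i, 1/4 i i.
Crossing each possibility with the mother I^A I^A and summing P(type AB): 1/4·1/2 + 1/4·0 + 1/4·1/2 + 1/4·0 = 1/4.

1/4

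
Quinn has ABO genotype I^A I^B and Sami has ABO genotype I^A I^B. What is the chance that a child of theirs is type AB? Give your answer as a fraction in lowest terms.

ABO cross I^A I^B × I^A I^B → offspring phenotypes: 1/4 A, 1/4 B, 1/2 AB.
So P(type AB) = 1/2.

1/2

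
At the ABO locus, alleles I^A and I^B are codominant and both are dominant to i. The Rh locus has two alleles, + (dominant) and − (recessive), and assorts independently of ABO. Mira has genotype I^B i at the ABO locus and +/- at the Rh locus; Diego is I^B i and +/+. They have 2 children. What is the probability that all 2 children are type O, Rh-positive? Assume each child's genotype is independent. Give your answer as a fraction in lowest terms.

1/16

ABO cross I^B i × I^B i → 1/4 O, 3/4 B.
Rh cross +/- × +/+ → 1 Rh+; so P(type O, Rh-positive) = 1/4 × 1 = 1/4 per child.
All 2 independent: (1/4)^2 = 1/16.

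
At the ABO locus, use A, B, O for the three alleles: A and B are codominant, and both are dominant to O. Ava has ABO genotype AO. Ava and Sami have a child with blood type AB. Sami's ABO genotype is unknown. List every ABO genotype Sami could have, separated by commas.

AB, BB, BO

For each candidate genotype of Sami, check whether crossing it with AO can produce every observed child phenotype.
  AA → possible child types {A} ✗
  AB → possible child types {A, B, AB} ✓
  AO → possible child types {O, A} ✗
  BB → possible child types {B, AB} ✓
  BO → possible child types {O, A, B, AB} ✓
  OO → possible child types {O, A} ✗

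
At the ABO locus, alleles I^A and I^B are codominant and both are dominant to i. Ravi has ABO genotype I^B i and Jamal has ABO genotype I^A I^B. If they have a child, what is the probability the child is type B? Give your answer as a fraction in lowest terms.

ABO cross I^B i × I^A I^B → offspring phenotypes: 1/4 A, 1/2 B, 1/4 AB.
So P(type B) = 1/2.

1/2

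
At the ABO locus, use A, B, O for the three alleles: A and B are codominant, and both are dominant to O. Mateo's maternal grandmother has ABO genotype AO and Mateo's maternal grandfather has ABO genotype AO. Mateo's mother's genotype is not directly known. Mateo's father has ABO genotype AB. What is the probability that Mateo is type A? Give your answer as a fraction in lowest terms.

Mateo's mother's ABO genotype from AO × AO: 1/4 AA, 1/2 AO, 1/4 OO.
Crossing each possibility with the father AB and summing P(type A): 1/4·1/2 + 1/2·1/2 + 1/4·1/2 = 1/2.

1/2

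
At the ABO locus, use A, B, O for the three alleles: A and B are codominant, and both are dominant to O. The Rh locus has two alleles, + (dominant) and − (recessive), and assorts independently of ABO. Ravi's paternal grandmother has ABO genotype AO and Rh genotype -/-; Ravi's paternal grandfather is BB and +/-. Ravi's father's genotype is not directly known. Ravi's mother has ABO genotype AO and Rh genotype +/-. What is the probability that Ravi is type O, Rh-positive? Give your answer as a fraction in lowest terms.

5/64

Ravi's father's ABO genotype from AO × BB: 1/2 AB, 1/2 BO.
Crossing each possibility with the mother AO and summing P(type O): 1/2·0 + 1/2·1/4 = 1/8.
Similarly for Rh via the father's Rh distribution: P(Rh+) = 5/8.
Independent loci: 1/8 × 5/8 = 5/64.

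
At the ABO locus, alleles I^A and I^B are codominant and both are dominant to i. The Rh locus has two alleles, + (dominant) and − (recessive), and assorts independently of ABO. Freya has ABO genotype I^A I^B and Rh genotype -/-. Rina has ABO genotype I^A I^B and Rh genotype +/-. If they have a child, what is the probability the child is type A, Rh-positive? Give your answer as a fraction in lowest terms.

1/8

ABO cross I^A I^B × I^A I^B → offspring phenotypes: 1/4 A, 1/4 B, 1/2 AB.
Rh cross -/- × +/- → 1/2 Rh+, 1/2 Rh-.
Independent loci: P(type A, Rh-positive) = 1/4 × 1/2 = 1/8.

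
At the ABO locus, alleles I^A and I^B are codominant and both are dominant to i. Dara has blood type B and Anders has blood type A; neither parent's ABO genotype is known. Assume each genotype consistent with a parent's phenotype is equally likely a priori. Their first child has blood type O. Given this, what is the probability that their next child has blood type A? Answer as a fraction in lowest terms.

1/4

Possible genotypes: Dara ∈ {I^B I^B, I^B i}; Anders ∈ {I^A I^A, I^A i}.
Weight each parental genotype pair by prior × P(type-O child):
  I^B i × I^A i: posterior weight 1; P(next child type A) = 1/4.
Weighted sum = 1/4.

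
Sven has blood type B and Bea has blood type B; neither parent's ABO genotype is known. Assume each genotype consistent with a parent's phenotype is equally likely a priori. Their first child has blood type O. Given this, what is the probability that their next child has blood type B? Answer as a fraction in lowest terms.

Possible genotypes: Sven ∈ {I^B I^B, I^B i}; Bea ∈ {I^B I^B, I^B i}.
Weight each parental genotype pair by prior × P(type-O child):
  I^B i × I^B i: posterior weight 1; P(next child type B) = 3/4.
Weighted sum = 3/4.

3/4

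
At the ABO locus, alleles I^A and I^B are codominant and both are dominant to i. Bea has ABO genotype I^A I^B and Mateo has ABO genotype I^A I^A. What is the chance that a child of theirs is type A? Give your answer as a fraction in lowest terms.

ABO cross I^A I^B × I^A I^A → offspring phenotypes: 1/2 A, 1/2 AB.
So P(type A) = 1/2.

1/2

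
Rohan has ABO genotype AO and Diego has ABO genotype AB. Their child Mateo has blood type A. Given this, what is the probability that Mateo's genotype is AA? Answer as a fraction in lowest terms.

Cross AO × AB → 1/4 AA, 1/4 AB, 1/4 AO, 1/4 BO.
Type-A genotypes among offspring: AA (1/4), AO (1/4); total 1/2.
P(AA | type A) = (1/4) / (1/2) = 1/2.

1/2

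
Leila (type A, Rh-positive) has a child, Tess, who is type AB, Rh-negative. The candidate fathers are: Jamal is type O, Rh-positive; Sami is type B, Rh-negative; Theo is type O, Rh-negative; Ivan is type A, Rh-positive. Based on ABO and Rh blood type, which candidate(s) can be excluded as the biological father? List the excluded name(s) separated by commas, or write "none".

Jamal, Theo, Ivan

A candidate is excluded only if no genotype consistent with his phenotype could produce a type AB, Rh-negative child with a type A, Rh-positive mother.
Jamal (type O, Rh+): no genotype consistent with that phenotype can produce a type-AB Rh- child with a type-A mother.
Theo (type O, Rh-): no genotype consistent with that phenotype can produce a type-AB Rh- child with a type-A mother.
Ivan (type A, Rh+): no genotype consistent with that phenotype can produce a type-AB Rh- child with a type-A mother.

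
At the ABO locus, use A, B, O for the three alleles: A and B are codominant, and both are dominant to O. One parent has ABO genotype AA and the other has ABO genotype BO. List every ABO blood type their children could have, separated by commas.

Gametes from AA × BO give offspring ABO genotypes AB, AO, i.e. phenotypes A, AB.

A, AB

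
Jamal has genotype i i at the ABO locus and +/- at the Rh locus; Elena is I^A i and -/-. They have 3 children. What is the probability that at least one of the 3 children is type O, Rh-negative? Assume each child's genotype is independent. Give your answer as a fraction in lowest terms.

37/64

ABO cross i i × I^A i → 1/2 O, 1/2 A.
Rh cross +/- × -/- → 1/2 Rh+, 1/2 Rh-; so P(type O, Rh-negative) = 1/2 × 1/2 = 1/4 per child.
P(none) = (3/4)^3 = 27/64; P(at least one) = 1 − 27/64 = 37/64.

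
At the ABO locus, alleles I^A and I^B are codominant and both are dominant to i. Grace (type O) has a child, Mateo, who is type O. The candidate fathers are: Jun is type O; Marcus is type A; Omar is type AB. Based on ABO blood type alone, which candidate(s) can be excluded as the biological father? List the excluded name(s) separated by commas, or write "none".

Omar

A candidate is excluded only if no genotype consistent with his phenotype could produce a type O child with a type O mother.
Omar (type AB): no genotype consistent with that phenotype can produce a type-O child with a type-O mother.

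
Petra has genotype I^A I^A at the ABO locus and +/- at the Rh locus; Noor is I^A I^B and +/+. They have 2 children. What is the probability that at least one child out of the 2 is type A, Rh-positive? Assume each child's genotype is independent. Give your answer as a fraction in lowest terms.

3/4

ABO cross I^A I^A × I^A I^B → 1/2 A, 1/2 AB.
Rh cross +/- × +/+ → 1 Rh+; so P(type A, Rh-positive) = 1/2 × 1 = 1/2 per child.
P(none) = (1/2)^2 = 1/4; P(at least one) = 1 − 1/4 = 3/4.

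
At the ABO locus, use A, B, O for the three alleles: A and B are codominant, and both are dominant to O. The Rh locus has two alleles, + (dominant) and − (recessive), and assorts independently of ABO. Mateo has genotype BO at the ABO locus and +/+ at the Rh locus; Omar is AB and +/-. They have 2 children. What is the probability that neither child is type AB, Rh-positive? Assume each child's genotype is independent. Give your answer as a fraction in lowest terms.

ABO cross BO × AB → 1/4 A, 1/2 B, 1/4 AB.
Rh cross +/+ × +/- → 1 Rh+; so P(type AB, Rh-positive) = 1/4 × 1 = 1/4 per child.
P(not type AB, Rh-positive) = 3/4 for one child; (3/4)^2 = 9/16.

9/16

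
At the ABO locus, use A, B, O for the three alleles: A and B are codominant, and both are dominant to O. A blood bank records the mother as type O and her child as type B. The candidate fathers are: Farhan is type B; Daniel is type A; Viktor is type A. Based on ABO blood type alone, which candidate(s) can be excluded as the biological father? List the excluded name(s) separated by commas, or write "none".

Daniel, Viktor

A candidate is excluded only if no genotype consistent with his phenotype could produce a type B child with a type O mother.
Daniel (type A): no genotype consistent with that phenotype can produce a type-B child with a type-O mother.
Viktor (type A): no genotype consistent with that phenotype can produce a type-B child with a type-O mother.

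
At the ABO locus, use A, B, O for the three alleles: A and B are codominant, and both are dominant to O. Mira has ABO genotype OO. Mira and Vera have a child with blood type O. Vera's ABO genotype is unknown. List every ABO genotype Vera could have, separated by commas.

For each candidate genotype of Vera, check whether crossing it with OO can produce every observed child phenotype.
  AA → possible child types {A} ✗
  AB → possible child types {A, B} ✗
  AO → possible child types {O, A} ✓
  BB → possible child types {B} ✗
  BO → possible child types {O, B} ✓
  OO → possible child types {O} ✓

AO, BO, OO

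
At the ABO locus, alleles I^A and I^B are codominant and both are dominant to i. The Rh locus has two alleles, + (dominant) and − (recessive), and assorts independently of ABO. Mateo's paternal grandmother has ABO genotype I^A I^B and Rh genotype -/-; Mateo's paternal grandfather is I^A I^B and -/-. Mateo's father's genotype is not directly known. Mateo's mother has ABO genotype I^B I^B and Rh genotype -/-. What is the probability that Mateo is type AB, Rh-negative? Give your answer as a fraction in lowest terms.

Mateo's father's ABO genotype from I^A I^B × I^A I^B: 1/4 I^A I^A, 1/2 I^A I^B, 1/4 I^B I^B.
Crossing each possibility with the mother I^B I^B and summing P(type AB): 1/4·1 + 1/2·1/2 + 1/4·0 = 1/2.
Similarly for Rh via the father's Rh distribution: P(Rh-) = 1.
Independent loci: 1/2 × 1 = 1/2.

1/2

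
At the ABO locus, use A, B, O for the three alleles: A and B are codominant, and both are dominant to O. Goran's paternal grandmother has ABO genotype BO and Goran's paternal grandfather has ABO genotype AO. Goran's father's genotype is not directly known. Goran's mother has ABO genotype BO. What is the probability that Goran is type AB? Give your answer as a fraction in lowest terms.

Goran's father's ABO genotype from BO × AO: 1/4 AB, 1/4 AO, 1/4 BO, 1/4 OO.
Crossing each possibility with the mother BO and summing P(type AB): 1/4·1/4 + 1/4·1/4 + 1/4·0 + 1/4·0 = 1/8.

1/8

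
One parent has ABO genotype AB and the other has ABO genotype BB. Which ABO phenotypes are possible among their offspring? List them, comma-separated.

Gametes from AB × BB give offspring ABO genotypes AB, BB, i.e. phenotypes B, AB.

B, AB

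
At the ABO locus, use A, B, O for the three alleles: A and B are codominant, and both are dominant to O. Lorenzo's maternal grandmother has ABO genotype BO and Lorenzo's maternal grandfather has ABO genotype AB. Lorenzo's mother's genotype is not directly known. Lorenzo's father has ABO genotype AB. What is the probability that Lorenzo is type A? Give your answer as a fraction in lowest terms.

Lorenzo's mother's ABO genotype from BO × AB: 1/4 AB, 1/4 AO, 1/4 BB, 1/4 BO.
Crossing each possibility with the father AB and summing P(type A): 1/4·1/4 + 1/4·1/2 + 1/4·0 + 1/4·1/4 = 1/4.

1/4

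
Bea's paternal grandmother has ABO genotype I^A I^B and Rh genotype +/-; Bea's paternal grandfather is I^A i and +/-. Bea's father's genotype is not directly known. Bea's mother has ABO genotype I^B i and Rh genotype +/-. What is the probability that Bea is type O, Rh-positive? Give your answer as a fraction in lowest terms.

Bea's father's ABO genotype from I^A I^B × I^A i: 1/4 I^A I^A, 1/4 I^A I^B, 1/4 I^A i, 1/4 I^B i.
Crossing each possibility with the mother I^B i and summing P(type O): 1/4·0 + 1/4·0 + 1/4·1/4 + 1/4·1/4 = 1/8.
Similarly for Rh via the father's Rh distribution: P(Rh+) = 3/4.
Independent loci: 1/8 × 3/4 = 3/32.

3/32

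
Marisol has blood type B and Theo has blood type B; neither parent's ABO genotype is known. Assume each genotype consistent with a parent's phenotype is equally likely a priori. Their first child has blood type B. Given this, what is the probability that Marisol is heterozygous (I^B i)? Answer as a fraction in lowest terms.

7/15

Possible genotypes: Marisol ∈ {I^B I^B, I^B i}; Theo ∈ {I^B I^B, I^B i}.
Weight each parental genotype pair by prior × P(type-B child):
  I^B I^B × I^B I^B: posterior weight 4/15.
  I^B I^B × I^B i: posterior weight 4/15.
  I^B i × I^B I^B: posterior weight 4/15.
  I^B i × I^B i: posterior weight 1/5.
Sum the posterior weight over pairs where Marisol is I^B i: 7/15.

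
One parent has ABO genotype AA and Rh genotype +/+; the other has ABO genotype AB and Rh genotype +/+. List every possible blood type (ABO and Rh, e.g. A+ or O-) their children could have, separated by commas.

Gametes from AA × AB give offspring ABO genotypes AA, AB, i.e. phenotypes A, AB.
Rh cross +/+ × +/+ → phenotypes Rh+.
Combining independently: A+, AB+.

A+, AB+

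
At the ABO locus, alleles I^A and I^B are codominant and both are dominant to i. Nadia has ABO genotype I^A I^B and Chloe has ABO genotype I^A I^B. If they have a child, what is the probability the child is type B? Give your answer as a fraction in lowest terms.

1/4

ABO cross I^A I^B × I^A I^B → offspring phenotypes: 1/4 A, 1/4 B, 1/2 AB.
So P(type B) = 1/4.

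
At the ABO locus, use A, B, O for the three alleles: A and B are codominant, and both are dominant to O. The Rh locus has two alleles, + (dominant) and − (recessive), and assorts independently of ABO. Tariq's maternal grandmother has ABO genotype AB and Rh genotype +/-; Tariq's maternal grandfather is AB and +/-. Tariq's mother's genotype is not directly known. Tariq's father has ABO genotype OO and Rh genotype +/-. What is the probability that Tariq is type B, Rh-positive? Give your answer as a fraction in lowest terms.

Tariq's mother's ABO genotype from AB × AB: 1/4 AA, 1/2 AB, 1/4 BB.
Crossing each possibility with the father OO and summing P(type B): 1/4·0 + 1/2·1/2 + 1/4·1 = 1/2.
Similarly for Rh via the mother's Rh distribution: P(Rh+) = 3/4.
Independent loci: 1/2 × 3/4 = 3/8.

3/8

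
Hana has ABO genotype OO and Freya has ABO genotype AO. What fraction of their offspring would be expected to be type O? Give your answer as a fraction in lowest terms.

ABO cross OO × AO → offspring phenotypes: 1/2 O, 1/2 A.
So P(type O) = 1/2.

1/2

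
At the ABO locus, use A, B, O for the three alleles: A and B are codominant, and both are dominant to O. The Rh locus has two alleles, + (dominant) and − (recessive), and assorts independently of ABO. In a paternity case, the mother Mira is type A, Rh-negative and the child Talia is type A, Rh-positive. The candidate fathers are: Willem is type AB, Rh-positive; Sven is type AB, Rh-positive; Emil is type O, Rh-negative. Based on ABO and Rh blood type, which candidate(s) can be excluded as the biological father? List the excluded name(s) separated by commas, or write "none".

A candidate is excluded only if no genotype consistent with his phenotype could produce a type A, Rh-positive child with a type A, Rh-negative mother.
Emil (type O, Rh-): no genotype consistent with that phenotype can produce a type-A Rh+ child with a type-A mother.

Emil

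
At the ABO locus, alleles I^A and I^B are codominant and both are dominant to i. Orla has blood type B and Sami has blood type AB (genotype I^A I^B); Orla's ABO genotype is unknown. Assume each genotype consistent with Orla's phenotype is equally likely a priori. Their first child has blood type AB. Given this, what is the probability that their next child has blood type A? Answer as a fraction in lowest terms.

1/12

Possible genotypes: Orla ∈ {I^B I^B, I^B i}; Sami ∈ {I^A I^B}.
Weight each parental genotype pair by prior × P(type-AB child):
  I^B I^B × I^A I^B: posterior weight 2/3; P(next child type A) = 0.
  I^B i × I^A I^B: posterior weight 1/3; P(next child type A) = 1/4.
Weighted sum = 1/12.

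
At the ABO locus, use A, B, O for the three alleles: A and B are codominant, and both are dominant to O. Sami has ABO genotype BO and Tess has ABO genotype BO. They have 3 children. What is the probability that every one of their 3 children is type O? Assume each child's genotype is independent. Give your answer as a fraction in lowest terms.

ABO cross BO × BO → 1/4 O, 3/4 B.
So P(type O) = 1/4 per child.
All 3 independent: (1/4)^3 = 1/64.

1/64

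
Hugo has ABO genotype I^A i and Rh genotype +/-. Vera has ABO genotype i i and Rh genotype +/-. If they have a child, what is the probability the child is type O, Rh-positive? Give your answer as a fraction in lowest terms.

ABO cross I^A i × i i → offspring phenotypes: 1/2 O, 1/2 A.
Rh cross +/- × +/- → 3/4 Rh+, 1/4 Rh-.
Independent loci: P(type O, Rh-positive) = 1/2 × 3/4 = 3/8.

3/8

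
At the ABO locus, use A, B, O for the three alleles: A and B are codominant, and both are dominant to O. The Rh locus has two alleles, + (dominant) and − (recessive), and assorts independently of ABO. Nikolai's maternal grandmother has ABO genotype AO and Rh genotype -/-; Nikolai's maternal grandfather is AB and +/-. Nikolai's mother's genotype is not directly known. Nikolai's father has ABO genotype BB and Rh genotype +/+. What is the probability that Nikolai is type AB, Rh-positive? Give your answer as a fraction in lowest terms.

1/2

Nikolai's mother's ABO genotype from AO × AB: 1/4 AA, 1/4 AB, 1/4 AO, 1/4 BO.
Crossing each possibility with the father BB and summing P(type AB): 1/4·1 + 1/4·1/2 + 1/4·1/2 + 1/4·0 = 1/2.
Similarly for Rh via the mother's Rh distribution: P(Rh+) = 1.
Independent loci: 1/2 × 1 = 1/2.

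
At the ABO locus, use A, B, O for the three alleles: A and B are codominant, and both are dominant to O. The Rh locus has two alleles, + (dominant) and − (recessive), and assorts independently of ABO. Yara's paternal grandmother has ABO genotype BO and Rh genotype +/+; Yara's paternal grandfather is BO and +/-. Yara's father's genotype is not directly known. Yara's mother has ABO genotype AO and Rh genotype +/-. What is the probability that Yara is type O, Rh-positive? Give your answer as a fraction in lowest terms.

7/32

Yara's father's ABO genotype from BO × BO: 1/4 BB, 1/2 BO, 1/4 OO.
Crossing each possibility with the mother AO and summing P(type O): 1/4·0 + 1/2·1/4 + 1/4·1/2 = 1/4.
Similarly for Rh via the father's Rh distribution: P(Rh+) = 7/8.
Independent loci: 1/4 × 7/8 = 7/32.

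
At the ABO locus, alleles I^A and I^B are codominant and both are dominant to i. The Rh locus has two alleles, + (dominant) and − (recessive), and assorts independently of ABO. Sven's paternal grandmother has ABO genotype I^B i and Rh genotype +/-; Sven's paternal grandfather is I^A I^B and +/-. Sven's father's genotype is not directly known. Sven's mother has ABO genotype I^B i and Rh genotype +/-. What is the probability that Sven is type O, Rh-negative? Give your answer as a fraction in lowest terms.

1/32

Sven's father's ABO genotype from I^B i × I^A I^B: 1/4 I^A I^B, 1/4 I^A i, 1/4 I^B I^B, 1/4 I^B i.
Crossing each possibility with the mother I^B i and summing P(type O): 1/4·0 + 1/4·1/4 + 1/4·0 + 1/4·1/4 = 1/8.
Similarly for Rh via the father's Rh distribution: P(Rh-) = 1/4.
Independent loci: 1/8 × 1/4 = 1/32.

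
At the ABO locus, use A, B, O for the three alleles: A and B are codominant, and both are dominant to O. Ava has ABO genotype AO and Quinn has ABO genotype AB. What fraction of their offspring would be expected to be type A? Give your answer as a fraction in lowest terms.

1/2

ABO cross AO × AB → offspring phenotypes: 1/2 A, 1/4 B, 1/4 AB.
So P(type A) = 1/2.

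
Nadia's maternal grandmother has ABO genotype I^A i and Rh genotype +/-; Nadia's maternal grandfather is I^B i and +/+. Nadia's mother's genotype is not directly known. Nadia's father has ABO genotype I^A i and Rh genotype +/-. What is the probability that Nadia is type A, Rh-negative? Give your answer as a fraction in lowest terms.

Nadia's mother's ABO genotype from I^A i × I^B i: 1/4 I^A I^B, 1/4 I^A i, 1/4 I^B i, 1/4 i i.
Crossing each possibility with the father I^A i and summing P(type A): 1/4·1/2 + 1/4·3/4 + 1/4·1/4 + 1/4·1/2 = 1/2.
Similarly for Rh via the mother's Rh distribution: P(Rh-) = 1/8.
Independent loci: 1/2 × 1/8 = 1/16.

1/16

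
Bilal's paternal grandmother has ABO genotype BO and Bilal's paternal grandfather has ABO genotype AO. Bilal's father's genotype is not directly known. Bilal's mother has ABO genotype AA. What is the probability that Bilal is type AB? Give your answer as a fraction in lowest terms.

1/4

Bilal's father's ABO genotype from BO × AO: 1/4 AB, 1/4 AO, 1/4 BO, 1/4 OO.
Crossing each possibility with the mother AA and summing P(type AB): 1/4·1/2 + 1/4·0 + 1/4·1/2 + 1/4·0 = 1/4.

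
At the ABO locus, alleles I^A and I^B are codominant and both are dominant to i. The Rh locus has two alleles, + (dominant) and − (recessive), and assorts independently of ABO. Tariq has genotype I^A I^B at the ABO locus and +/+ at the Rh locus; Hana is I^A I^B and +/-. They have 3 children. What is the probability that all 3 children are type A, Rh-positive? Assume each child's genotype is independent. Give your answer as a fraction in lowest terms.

1/64

ABO cross I^A I^B × I^A I^B → 1/4 A, 1/4 B, 1/2 AB.
Rh cross +/+ × +/- → 1 Rh+; so P(type A, Rh-positive) = 1/4 × 1 = 1/4 per child.
All 3 independent: (1/4)^3 = 1/64.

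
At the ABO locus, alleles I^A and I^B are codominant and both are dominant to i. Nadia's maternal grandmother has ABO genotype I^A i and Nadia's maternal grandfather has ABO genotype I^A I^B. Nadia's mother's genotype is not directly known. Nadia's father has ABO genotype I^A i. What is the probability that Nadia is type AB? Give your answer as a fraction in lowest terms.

1/8

Nadia's mother's ABO genotype from I^A i × I^A I^B: 1/4 I^A I^A, 1/4 I^A I^B, 1/4 I^A i, 1/4 I^B i.
Crossing each possibility with the father I^A i and summing P(type AB): 1/4·0 + 1/4·1/4 + 1/4·0 + 1/4·1/4 = 1/8.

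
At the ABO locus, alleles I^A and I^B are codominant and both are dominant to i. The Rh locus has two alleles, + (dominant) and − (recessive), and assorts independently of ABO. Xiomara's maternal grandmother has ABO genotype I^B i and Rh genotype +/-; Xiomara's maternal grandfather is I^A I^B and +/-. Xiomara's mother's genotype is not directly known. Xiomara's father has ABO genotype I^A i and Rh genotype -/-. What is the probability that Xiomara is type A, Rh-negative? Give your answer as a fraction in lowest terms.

Xiomara's mother's ABO genotype from I^B i × I^A I^B: 1/4 I^A I^B, 1/4 I^A i, 1/4 I^B I^B, 1/4 I^B i.
Crossing each possibility with the father I^A i and summing P(type A): 1/4·1/2 + 1/4·3/4 + 1/4·0 + 1/4·1/4 = 3/8.
Similarly for Rh via the mother's Rh distribution: P(Rh-) = 1/2.
Independent loci: 3/8 × 1/2 = 3/16.

3/16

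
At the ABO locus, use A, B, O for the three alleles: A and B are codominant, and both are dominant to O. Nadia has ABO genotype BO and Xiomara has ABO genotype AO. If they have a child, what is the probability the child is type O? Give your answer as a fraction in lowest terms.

ABO cross BO × AO → offspring phenotypes: 1/4 O, 1/4 A, 1/4 B, 1/4 AB.
So P(type O) = 1/4.

1/4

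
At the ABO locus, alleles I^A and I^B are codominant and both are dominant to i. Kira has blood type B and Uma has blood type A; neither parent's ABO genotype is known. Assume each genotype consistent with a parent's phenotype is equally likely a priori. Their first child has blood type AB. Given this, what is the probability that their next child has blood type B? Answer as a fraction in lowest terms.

5/36

Possible genotypes: Kira ∈ {I^B I^B, I^B i}; Uma ∈ {I^A I^A, I^A i}.
Weight each parental genotype pair by prior × P(type-AB child):
  I^B I^B × I^A I^A: posterior weight 4/9; P(next child type B) = 0.
  I^B I^B × I^A i: posterior weight 2/9; P(next child type B) = 1/2.
  I^B i × I^A I^A: posterior weight 2/9; P(next child type B) = 0.
  I^B i × I^A i: posterior weight 1/9; P(next child type B) = 1/4.
Weighted sum = 5/36.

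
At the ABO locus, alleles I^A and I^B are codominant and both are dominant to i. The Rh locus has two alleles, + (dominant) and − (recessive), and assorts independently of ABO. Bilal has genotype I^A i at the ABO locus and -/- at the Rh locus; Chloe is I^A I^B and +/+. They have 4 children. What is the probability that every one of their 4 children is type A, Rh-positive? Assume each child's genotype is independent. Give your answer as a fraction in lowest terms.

1/16

ABO cross I^A i × I^A I^B → 1/2 A, 1/4 B, 1/4 AB.
Rh cross -/- × +/+ → 1 Rh+; so P(type A, Rh-positive) = 1/2 × 1 = 1/2 per child.
All 4 independent: (1/2)^4 = 1/16.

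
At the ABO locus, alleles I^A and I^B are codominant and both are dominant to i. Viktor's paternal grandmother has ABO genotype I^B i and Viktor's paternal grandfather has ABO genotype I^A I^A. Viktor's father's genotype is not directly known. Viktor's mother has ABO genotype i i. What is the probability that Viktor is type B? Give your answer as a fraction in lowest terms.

1/4

Viktor's father's ABO genotype from I^B i × I^A I^A: 1/2 I^A I^B, 1/2 I^A i.
Crossing each possibility with the mother i i and summing P(type B): 1/2·1/2 + 1/2·0 = 1/4.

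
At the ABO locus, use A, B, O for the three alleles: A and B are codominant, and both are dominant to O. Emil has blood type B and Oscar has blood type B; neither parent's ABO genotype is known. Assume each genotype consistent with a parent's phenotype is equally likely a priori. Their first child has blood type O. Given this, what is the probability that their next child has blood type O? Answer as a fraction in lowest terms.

Possible genotypes: Emil ∈ {BB, BO}; Oscar ∈ {BB, BO}.
Weight each parental genotype pair by prior × P(type-O child):
  BO × BO: posterior weight 1; P(next child type O) = 1/4.
Weighted sum = 1/4.

1/4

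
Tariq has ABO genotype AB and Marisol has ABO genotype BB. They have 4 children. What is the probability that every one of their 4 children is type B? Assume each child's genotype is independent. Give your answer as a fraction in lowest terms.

1/16

ABO cross AB × BB → 1/2 B, 1/2 AB.
So P(type B) = 1/2 per child.
All 4 independent: (1/2)^4 = 1/16.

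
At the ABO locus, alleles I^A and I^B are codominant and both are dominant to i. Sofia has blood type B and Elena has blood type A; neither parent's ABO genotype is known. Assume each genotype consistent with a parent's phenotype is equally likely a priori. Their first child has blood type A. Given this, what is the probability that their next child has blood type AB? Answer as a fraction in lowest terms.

Possible genotypes: Sofia ∈ {I^B I^B, I^B i}; Elena ∈ {I^A I^A, I^A i}.
Weight each parental genotype pair by prior × P(type-A child):
  I^B i × I^A I^A: posterior weight 2/3; P(next child type AB) = 1/2.
  I^B i × I^A i: posterior weight 1/3; P(next child type AB) = 1/4.
Weighted sum = 5/12.

5/12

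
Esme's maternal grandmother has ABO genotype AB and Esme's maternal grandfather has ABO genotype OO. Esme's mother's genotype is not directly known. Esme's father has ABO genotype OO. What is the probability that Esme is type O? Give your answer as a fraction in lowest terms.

1/2

Esme's mother's ABO genotype from AB × OO: 1/2 AO, 1/2 BO.
Crossing each possibility with the father OO and summing P(type O): 1/2·1/2 + 1/2·1/2 = 1/2.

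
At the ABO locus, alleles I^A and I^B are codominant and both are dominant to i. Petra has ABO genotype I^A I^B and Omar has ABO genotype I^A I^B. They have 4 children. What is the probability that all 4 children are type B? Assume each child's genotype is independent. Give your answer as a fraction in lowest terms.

1/256

ABO cross I^A I^B × I^A I^B → 1/4 A, 1/4 B, 1/2 AB.
So P(type B) = 1/4 per child.
All 4 independent: (1/4)^4 = 1/256.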